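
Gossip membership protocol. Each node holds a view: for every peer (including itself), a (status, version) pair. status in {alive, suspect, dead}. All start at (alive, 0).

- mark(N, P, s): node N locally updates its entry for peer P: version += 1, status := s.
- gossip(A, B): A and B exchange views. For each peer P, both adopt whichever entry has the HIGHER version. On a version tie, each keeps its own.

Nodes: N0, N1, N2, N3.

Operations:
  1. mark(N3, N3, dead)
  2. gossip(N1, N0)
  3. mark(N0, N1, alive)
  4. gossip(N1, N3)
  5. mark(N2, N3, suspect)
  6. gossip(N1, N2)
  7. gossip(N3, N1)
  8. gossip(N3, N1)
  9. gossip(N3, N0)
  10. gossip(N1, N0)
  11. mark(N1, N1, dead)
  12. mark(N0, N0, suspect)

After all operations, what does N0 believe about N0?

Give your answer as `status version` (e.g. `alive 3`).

Answer: suspect 1

Derivation:
Op 1: N3 marks N3=dead -> (dead,v1)
Op 2: gossip N1<->N0 -> N1.N0=(alive,v0) N1.N1=(alive,v0) N1.N2=(alive,v0) N1.N3=(alive,v0) | N0.N0=(alive,v0) N0.N1=(alive,v0) N0.N2=(alive,v0) N0.N3=(alive,v0)
Op 3: N0 marks N1=alive -> (alive,v1)
Op 4: gossip N1<->N3 -> N1.N0=(alive,v0) N1.N1=(alive,v0) N1.N2=(alive,v0) N1.N3=(dead,v1) | N3.N0=(alive,v0) N3.N1=(alive,v0) N3.N2=(alive,v0) N3.N3=(dead,v1)
Op 5: N2 marks N3=suspect -> (suspect,v1)
Op 6: gossip N1<->N2 -> N1.N0=(alive,v0) N1.N1=(alive,v0) N1.N2=(alive,v0) N1.N3=(dead,v1) | N2.N0=(alive,v0) N2.N1=(alive,v0) N2.N2=(alive,v0) N2.N3=(suspect,v1)
Op 7: gossip N3<->N1 -> N3.N0=(alive,v0) N3.N1=(alive,v0) N3.N2=(alive,v0) N3.N3=(dead,v1) | N1.N0=(alive,v0) N1.N1=(alive,v0) N1.N2=(alive,v0) N1.N3=(dead,v1)
Op 8: gossip N3<->N1 -> N3.N0=(alive,v0) N3.N1=(alive,v0) N3.N2=(alive,v0) N3.N3=(dead,v1) | N1.N0=(alive,v0) N1.N1=(alive,v0) N1.N2=(alive,v0) N1.N3=(dead,v1)
Op 9: gossip N3<->N0 -> N3.N0=(alive,v0) N3.N1=(alive,v1) N3.N2=(alive,v0) N3.N3=(dead,v1) | N0.N0=(alive,v0) N0.N1=(alive,v1) N0.N2=(alive,v0) N0.N3=(dead,v1)
Op 10: gossip N1<->N0 -> N1.N0=(alive,v0) N1.N1=(alive,v1) N1.N2=(alive,v0) N1.N3=(dead,v1) | N0.N0=(alive,v0) N0.N1=(alive,v1) N0.N2=(alive,v0) N0.N3=(dead,v1)
Op 11: N1 marks N1=dead -> (dead,v2)
Op 12: N0 marks N0=suspect -> (suspect,v1)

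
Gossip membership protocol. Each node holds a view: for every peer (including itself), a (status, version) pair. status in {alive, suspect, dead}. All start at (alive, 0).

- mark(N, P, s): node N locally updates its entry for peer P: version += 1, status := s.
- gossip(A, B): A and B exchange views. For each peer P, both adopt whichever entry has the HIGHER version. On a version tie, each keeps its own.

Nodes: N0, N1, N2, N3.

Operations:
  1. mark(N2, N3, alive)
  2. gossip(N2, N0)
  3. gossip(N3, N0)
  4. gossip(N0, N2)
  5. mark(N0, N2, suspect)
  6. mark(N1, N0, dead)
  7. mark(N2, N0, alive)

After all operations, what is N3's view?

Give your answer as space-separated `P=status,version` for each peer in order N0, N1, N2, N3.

Answer: N0=alive,0 N1=alive,0 N2=alive,0 N3=alive,1

Derivation:
Op 1: N2 marks N3=alive -> (alive,v1)
Op 2: gossip N2<->N0 -> N2.N0=(alive,v0) N2.N1=(alive,v0) N2.N2=(alive,v0) N2.N3=(alive,v1) | N0.N0=(alive,v0) N0.N1=(alive,v0) N0.N2=(alive,v0) N0.N3=(alive,v1)
Op 3: gossip N3<->N0 -> N3.N0=(alive,v0) N3.N1=(alive,v0) N3.N2=(alive,v0) N3.N3=(alive,v1) | N0.N0=(alive,v0) N0.N1=(alive,v0) N0.N2=(alive,v0) N0.N3=(alive,v1)
Op 4: gossip N0<->N2 -> N0.N0=(alive,v0) N0.N1=(alive,v0) N0.N2=(alive,v0) N0.N3=(alive,v1) | N2.N0=(alive,v0) N2.N1=(alive,v0) N2.N2=(alive,v0) N2.N3=(alive,v1)
Op 5: N0 marks N2=suspect -> (suspect,v1)
Op 6: N1 marks N0=dead -> (dead,v1)
Op 7: N2 marks N0=alive -> (alive,v1)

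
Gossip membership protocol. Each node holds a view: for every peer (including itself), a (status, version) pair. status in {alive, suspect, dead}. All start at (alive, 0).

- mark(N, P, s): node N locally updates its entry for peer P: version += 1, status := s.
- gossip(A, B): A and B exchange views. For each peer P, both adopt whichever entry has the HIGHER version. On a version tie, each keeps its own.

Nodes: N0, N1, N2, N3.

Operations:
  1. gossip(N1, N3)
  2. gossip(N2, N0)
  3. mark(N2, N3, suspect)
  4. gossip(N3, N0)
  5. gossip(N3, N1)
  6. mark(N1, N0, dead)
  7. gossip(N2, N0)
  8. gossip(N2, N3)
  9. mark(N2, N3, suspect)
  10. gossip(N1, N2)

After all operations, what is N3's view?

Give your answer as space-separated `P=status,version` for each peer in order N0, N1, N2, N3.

Op 1: gossip N1<->N3 -> N1.N0=(alive,v0) N1.N1=(alive,v0) N1.N2=(alive,v0) N1.N3=(alive,v0) | N3.N0=(alive,v0) N3.N1=(alive,v0) N3.N2=(alive,v0) N3.N3=(alive,v0)
Op 2: gossip N2<->N0 -> N2.N0=(alive,v0) N2.N1=(alive,v0) N2.N2=(alive,v0) N2.N3=(alive,v0) | N0.N0=(alive,v0) N0.N1=(alive,v0) N0.N2=(alive,v0) N0.N3=(alive,v0)
Op 3: N2 marks N3=suspect -> (suspect,v1)
Op 4: gossip N3<->N0 -> N3.N0=(alive,v0) N3.N1=(alive,v0) N3.N2=(alive,v0) N3.N3=(alive,v0) | N0.N0=(alive,v0) N0.N1=(alive,v0) N0.N2=(alive,v0) N0.N3=(alive,v0)
Op 5: gossip N3<->N1 -> N3.N0=(alive,v0) N3.N1=(alive,v0) N3.N2=(alive,v0) N3.N3=(alive,v0) | N1.N0=(alive,v0) N1.N1=(alive,v0) N1.N2=(alive,v0) N1.N3=(alive,v0)
Op 6: N1 marks N0=dead -> (dead,v1)
Op 7: gossip N2<->N0 -> N2.N0=(alive,v0) N2.N1=(alive,v0) N2.N2=(alive,v0) N2.N3=(suspect,v1) | N0.N0=(alive,v0) N0.N1=(alive,v0) N0.N2=(alive,v0) N0.N3=(suspect,v1)
Op 8: gossip N2<->N3 -> N2.N0=(alive,v0) N2.N1=(alive,v0) N2.N2=(alive,v0) N2.N3=(suspect,v1) | N3.N0=(alive,v0) N3.N1=(alive,v0) N3.N2=(alive,v0) N3.N3=(suspect,v1)
Op 9: N2 marks N3=suspect -> (suspect,v2)
Op 10: gossip N1<->N2 -> N1.N0=(dead,v1) N1.N1=(alive,v0) N1.N2=(alive,v0) N1.N3=(suspect,v2) | N2.N0=(dead,v1) N2.N1=(alive,v0) N2.N2=(alive,v0) N2.N3=(suspect,v2)

Answer: N0=alive,0 N1=alive,0 N2=alive,0 N3=suspect,1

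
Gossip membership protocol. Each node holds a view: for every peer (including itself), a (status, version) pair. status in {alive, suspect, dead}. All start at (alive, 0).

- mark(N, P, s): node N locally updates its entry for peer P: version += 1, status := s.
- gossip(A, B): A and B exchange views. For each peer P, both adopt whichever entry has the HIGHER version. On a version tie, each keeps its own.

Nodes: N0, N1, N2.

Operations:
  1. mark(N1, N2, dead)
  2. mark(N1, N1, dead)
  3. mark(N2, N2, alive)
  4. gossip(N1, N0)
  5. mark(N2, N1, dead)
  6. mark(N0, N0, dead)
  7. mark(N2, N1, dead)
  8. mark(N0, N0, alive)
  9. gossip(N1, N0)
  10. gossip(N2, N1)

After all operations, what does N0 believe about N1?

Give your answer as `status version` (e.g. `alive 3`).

Answer: dead 1

Derivation:
Op 1: N1 marks N2=dead -> (dead,v1)
Op 2: N1 marks N1=dead -> (dead,v1)
Op 3: N2 marks N2=alive -> (alive,v1)
Op 4: gossip N1<->N0 -> N1.N0=(alive,v0) N1.N1=(dead,v1) N1.N2=(dead,v1) | N0.N0=(alive,v0) N0.N1=(dead,v1) N0.N2=(dead,v1)
Op 5: N2 marks N1=dead -> (dead,v1)
Op 6: N0 marks N0=dead -> (dead,v1)
Op 7: N2 marks N1=dead -> (dead,v2)
Op 8: N0 marks N0=alive -> (alive,v2)
Op 9: gossip N1<->N0 -> N1.N0=(alive,v2) N1.N1=(dead,v1) N1.N2=(dead,v1) | N0.N0=(alive,v2) N0.N1=(dead,v1) N0.N2=(dead,v1)
Op 10: gossip N2<->N1 -> N2.N0=(alive,v2) N2.N1=(dead,v2) N2.N2=(alive,v1) | N1.N0=(alive,v2) N1.N1=(dead,v2) N1.N2=(dead,v1)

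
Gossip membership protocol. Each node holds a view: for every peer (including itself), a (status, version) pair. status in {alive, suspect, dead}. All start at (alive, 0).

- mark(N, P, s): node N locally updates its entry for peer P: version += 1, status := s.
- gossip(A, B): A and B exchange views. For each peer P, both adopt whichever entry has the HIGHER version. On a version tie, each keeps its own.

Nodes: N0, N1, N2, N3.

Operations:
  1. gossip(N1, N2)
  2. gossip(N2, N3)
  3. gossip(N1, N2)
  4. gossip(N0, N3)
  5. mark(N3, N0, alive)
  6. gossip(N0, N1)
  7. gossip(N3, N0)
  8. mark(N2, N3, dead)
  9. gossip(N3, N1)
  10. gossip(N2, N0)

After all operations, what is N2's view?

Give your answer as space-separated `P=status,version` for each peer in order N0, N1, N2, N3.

Answer: N0=alive,1 N1=alive,0 N2=alive,0 N3=dead,1

Derivation:
Op 1: gossip N1<->N2 -> N1.N0=(alive,v0) N1.N1=(alive,v0) N1.N2=(alive,v0) N1.N3=(alive,v0) | N2.N0=(alive,v0) N2.N1=(alive,v0) N2.N2=(alive,v0) N2.N3=(alive,v0)
Op 2: gossip N2<->N3 -> N2.N0=(alive,v0) N2.N1=(alive,v0) N2.N2=(alive,v0) N2.N3=(alive,v0) | N3.N0=(alive,v0) N3.N1=(alive,v0) N3.N2=(alive,v0) N3.N3=(alive,v0)
Op 3: gossip N1<->N2 -> N1.N0=(alive,v0) N1.N1=(alive,v0) N1.N2=(alive,v0) N1.N3=(alive,v0) | N2.N0=(alive,v0) N2.N1=(alive,v0) N2.N2=(alive,v0) N2.N3=(alive,v0)
Op 4: gossip N0<->N3 -> N0.N0=(alive,v0) N0.N1=(alive,v0) N0.N2=(alive,v0) N0.N3=(alive,v0) | N3.N0=(alive,v0) N3.N1=(alive,v0) N3.N2=(alive,v0) N3.N3=(alive,v0)
Op 5: N3 marks N0=alive -> (alive,v1)
Op 6: gossip N0<->N1 -> N0.N0=(alive,v0) N0.N1=(alive,v0) N0.N2=(alive,v0) N0.N3=(alive,v0) | N1.N0=(alive,v0) N1.N1=(alive,v0) N1.N2=(alive,v0) N1.N3=(alive,v0)
Op 7: gossip N3<->N0 -> N3.N0=(alive,v1) N3.N1=(alive,v0) N3.N2=(alive,v0) N3.N3=(alive,v0) | N0.N0=(alive,v1) N0.N1=(alive,v0) N0.N2=(alive,v0) N0.N3=(alive,v0)
Op 8: N2 marks N3=dead -> (dead,v1)
Op 9: gossip N3<->N1 -> N3.N0=(alive,v1) N3.N1=(alive,v0) N3.N2=(alive,v0) N3.N3=(alive,v0) | N1.N0=(alive,v1) N1.N1=(alive,v0) N1.N2=(alive,v0) N1.N3=(alive,v0)
Op 10: gossip N2<->N0 -> N2.N0=(alive,v1) N2.N1=(alive,v0) N2.N2=(alive,v0) N2.N3=(dead,v1) | N0.N0=(alive,v1) N0.N1=(alive,v0) N0.N2=(alive,v0) N0.N3=(dead,v1)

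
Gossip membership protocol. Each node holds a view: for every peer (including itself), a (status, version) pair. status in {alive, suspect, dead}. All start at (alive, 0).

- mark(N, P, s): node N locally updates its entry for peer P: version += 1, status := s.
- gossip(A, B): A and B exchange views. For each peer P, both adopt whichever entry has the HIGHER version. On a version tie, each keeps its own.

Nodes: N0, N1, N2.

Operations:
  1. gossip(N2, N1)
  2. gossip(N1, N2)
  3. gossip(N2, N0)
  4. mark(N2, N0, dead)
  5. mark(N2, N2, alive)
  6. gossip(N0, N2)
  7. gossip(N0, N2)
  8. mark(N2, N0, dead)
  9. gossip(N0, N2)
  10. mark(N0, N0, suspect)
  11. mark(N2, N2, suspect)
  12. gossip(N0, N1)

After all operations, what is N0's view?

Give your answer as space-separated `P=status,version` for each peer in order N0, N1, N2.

Op 1: gossip N2<->N1 -> N2.N0=(alive,v0) N2.N1=(alive,v0) N2.N2=(alive,v0) | N1.N0=(alive,v0) N1.N1=(alive,v0) N1.N2=(alive,v0)
Op 2: gossip N1<->N2 -> N1.N0=(alive,v0) N1.N1=(alive,v0) N1.N2=(alive,v0) | N2.N0=(alive,v0) N2.N1=(alive,v0) N2.N2=(alive,v0)
Op 3: gossip N2<->N0 -> N2.N0=(alive,v0) N2.N1=(alive,v0) N2.N2=(alive,v0) | N0.N0=(alive,v0) N0.N1=(alive,v0) N0.N2=(alive,v0)
Op 4: N2 marks N0=dead -> (dead,v1)
Op 5: N2 marks N2=alive -> (alive,v1)
Op 6: gossip N0<->N2 -> N0.N0=(dead,v1) N0.N1=(alive,v0) N0.N2=(alive,v1) | N2.N0=(dead,v1) N2.N1=(alive,v0) N2.N2=(alive,v1)
Op 7: gossip N0<->N2 -> N0.N0=(dead,v1) N0.N1=(alive,v0) N0.N2=(alive,v1) | N2.N0=(dead,v1) N2.N1=(alive,v0) N2.N2=(alive,v1)
Op 8: N2 marks N0=dead -> (dead,v2)
Op 9: gossip N0<->N2 -> N0.N0=(dead,v2) N0.N1=(alive,v0) N0.N2=(alive,v1) | N2.N0=(dead,v2) N2.N1=(alive,v0) N2.N2=(alive,v1)
Op 10: N0 marks N0=suspect -> (suspect,v3)
Op 11: N2 marks N2=suspect -> (suspect,v2)
Op 12: gossip N0<->N1 -> N0.N0=(suspect,v3) N0.N1=(alive,v0) N0.N2=(alive,v1) | N1.N0=(suspect,v3) N1.N1=(alive,v0) N1.N2=(alive,v1)

Answer: N0=suspect,3 N1=alive,0 N2=alive,1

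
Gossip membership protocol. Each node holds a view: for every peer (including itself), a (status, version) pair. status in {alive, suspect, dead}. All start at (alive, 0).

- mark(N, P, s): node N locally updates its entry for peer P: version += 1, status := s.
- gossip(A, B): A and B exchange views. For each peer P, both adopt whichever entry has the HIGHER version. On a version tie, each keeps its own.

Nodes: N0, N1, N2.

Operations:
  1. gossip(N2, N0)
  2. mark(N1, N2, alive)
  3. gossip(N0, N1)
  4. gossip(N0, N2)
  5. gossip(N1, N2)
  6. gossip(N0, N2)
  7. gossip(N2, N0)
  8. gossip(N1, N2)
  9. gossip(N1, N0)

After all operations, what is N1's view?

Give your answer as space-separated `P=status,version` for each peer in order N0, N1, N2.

Answer: N0=alive,0 N1=alive,0 N2=alive,1

Derivation:
Op 1: gossip N2<->N0 -> N2.N0=(alive,v0) N2.N1=(alive,v0) N2.N2=(alive,v0) | N0.N0=(alive,v0) N0.N1=(alive,v0) N0.N2=(alive,v0)
Op 2: N1 marks N2=alive -> (alive,v1)
Op 3: gossip N0<->N1 -> N0.N0=(alive,v0) N0.N1=(alive,v0) N0.N2=(alive,v1) | N1.N0=(alive,v0) N1.N1=(alive,v0) N1.N2=(alive,v1)
Op 4: gossip N0<->N2 -> N0.N0=(alive,v0) N0.N1=(alive,v0) N0.N2=(alive,v1) | N2.N0=(alive,v0) N2.N1=(alive,v0) N2.N2=(alive,v1)
Op 5: gossip N1<->N2 -> N1.N0=(alive,v0) N1.N1=(alive,v0) N1.N2=(alive,v1) | N2.N0=(alive,v0) N2.N1=(alive,v0) N2.N2=(alive,v1)
Op 6: gossip N0<->N2 -> N0.N0=(alive,v0) N0.N1=(alive,v0) N0.N2=(alive,v1) | N2.N0=(alive,v0) N2.N1=(alive,v0) N2.N2=(alive,v1)
Op 7: gossip N2<->N0 -> N2.N0=(alive,v0) N2.N1=(alive,v0) N2.N2=(alive,v1) | N0.N0=(alive,v0) N0.N1=(alive,v0) N0.N2=(alive,v1)
Op 8: gossip N1<->N2 -> N1.N0=(alive,v0) N1.N1=(alive,v0) N1.N2=(alive,v1) | N2.N0=(alive,v0) N2.N1=(alive,v0) N2.N2=(alive,v1)
Op 9: gossip N1<->N0 -> N1.N0=(alive,v0) N1.N1=(alive,v0) N1.N2=(alive,v1) | N0.N0=(alive,v0) N0.N1=(alive,v0) N0.N2=(alive,v1)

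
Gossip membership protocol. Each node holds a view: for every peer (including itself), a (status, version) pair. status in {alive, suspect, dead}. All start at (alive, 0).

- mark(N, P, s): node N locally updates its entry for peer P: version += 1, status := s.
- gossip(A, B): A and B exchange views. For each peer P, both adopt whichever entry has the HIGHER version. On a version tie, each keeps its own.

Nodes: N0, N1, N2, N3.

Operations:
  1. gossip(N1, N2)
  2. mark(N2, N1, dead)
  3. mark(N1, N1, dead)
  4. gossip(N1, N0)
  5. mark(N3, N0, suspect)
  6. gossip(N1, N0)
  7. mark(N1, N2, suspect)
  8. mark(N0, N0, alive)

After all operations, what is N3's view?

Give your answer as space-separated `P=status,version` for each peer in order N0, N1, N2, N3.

Op 1: gossip N1<->N2 -> N1.N0=(alive,v0) N1.N1=(alive,v0) N1.N2=(alive,v0) N1.N3=(alive,v0) | N2.N0=(alive,v0) N2.N1=(alive,v0) N2.N2=(alive,v0) N2.N3=(alive,v0)
Op 2: N2 marks N1=dead -> (dead,v1)
Op 3: N1 marks N1=dead -> (dead,v1)
Op 4: gossip N1<->N0 -> N1.N0=(alive,v0) N1.N1=(dead,v1) N1.N2=(alive,v0) N1.N3=(alive,v0) | N0.N0=(alive,v0) N0.N1=(dead,v1) N0.N2=(alive,v0) N0.N3=(alive,v0)
Op 5: N3 marks N0=suspect -> (suspect,v1)
Op 6: gossip N1<->N0 -> N1.N0=(alive,v0) N1.N1=(dead,v1) N1.N2=(alive,v0) N1.N3=(alive,v0) | N0.N0=(alive,v0) N0.N1=(dead,v1) N0.N2=(alive,v0) N0.N3=(alive,v0)
Op 7: N1 marks N2=suspect -> (suspect,v1)
Op 8: N0 marks N0=alive -> (alive,v1)

Answer: N0=suspect,1 N1=alive,0 N2=alive,0 N3=alive,0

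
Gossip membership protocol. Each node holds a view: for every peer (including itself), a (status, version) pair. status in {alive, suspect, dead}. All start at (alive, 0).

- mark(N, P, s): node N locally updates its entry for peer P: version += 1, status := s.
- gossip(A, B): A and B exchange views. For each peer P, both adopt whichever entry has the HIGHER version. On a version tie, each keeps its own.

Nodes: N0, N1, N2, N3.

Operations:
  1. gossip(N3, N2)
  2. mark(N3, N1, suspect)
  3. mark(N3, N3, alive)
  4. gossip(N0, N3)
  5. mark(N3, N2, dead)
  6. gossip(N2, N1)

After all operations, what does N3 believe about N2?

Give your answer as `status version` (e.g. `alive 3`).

Answer: dead 1

Derivation:
Op 1: gossip N3<->N2 -> N3.N0=(alive,v0) N3.N1=(alive,v0) N3.N2=(alive,v0) N3.N3=(alive,v0) | N2.N0=(alive,v0) N2.N1=(alive,v0) N2.N2=(alive,v0) N2.N3=(alive,v0)
Op 2: N3 marks N1=suspect -> (suspect,v1)
Op 3: N3 marks N3=alive -> (alive,v1)
Op 4: gossip N0<->N3 -> N0.N0=(alive,v0) N0.N1=(suspect,v1) N0.N2=(alive,v0) N0.N3=(alive,v1) | N3.N0=(alive,v0) N3.N1=(suspect,v1) N3.N2=(alive,v0) N3.N3=(alive,v1)
Op 5: N3 marks N2=dead -> (dead,v1)
Op 6: gossip N2<->N1 -> N2.N0=(alive,v0) N2.N1=(alive,v0) N2.N2=(alive,v0) N2.N3=(alive,v0) | N1.N0=(alive,v0) N1.N1=(alive,v0) N1.N2=(alive,v0) N1.N3=(alive,v0)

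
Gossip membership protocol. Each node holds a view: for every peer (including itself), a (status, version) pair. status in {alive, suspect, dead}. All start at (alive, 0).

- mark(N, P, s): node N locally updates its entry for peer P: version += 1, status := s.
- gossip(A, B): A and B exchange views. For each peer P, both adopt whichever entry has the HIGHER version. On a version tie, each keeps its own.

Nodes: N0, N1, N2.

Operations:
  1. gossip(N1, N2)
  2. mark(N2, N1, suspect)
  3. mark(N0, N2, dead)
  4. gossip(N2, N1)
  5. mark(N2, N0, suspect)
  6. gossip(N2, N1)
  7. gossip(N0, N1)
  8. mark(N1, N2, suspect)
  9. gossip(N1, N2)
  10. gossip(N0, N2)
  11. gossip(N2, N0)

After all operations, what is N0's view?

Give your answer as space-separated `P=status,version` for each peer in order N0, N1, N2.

Answer: N0=suspect,1 N1=suspect,1 N2=suspect,2

Derivation:
Op 1: gossip N1<->N2 -> N1.N0=(alive,v0) N1.N1=(alive,v0) N1.N2=(alive,v0) | N2.N0=(alive,v0) N2.N1=(alive,v0) N2.N2=(alive,v0)
Op 2: N2 marks N1=suspect -> (suspect,v1)
Op 3: N0 marks N2=dead -> (dead,v1)
Op 4: gossip N2<->N1 -> N2.N0=(alive,v0) N2.N1=(suspect,v1) N2.N2=(alive,v0) | N1.N0=(alive,v0) N1.N1=(suspect,v1) N1.N2=(alive,v0)
Op 5: N2 marks N0=suspect -> (suspect,v1)
Op 6: gossip N2<->N1 -> N2.N0=(suspect,v1) N2.N1=(suspect,v1) N2.N2=(alive,v0) | N1.N0=(suspect,v1) N1.N1=(suspect,v1) N1.N2=(alive,v0)
Op 7: gossip N0<->N1 -> N0.N0=(suspect,v1) N0.N1=(suspect,v1) N0.N2=(dead,v1) | N1.N0=(suspect,v1) N1.N1=(suspect,v1) N1.N2=(dead,v1)
Op 8: N1 marks N2=suspect -> (suspect,v2)
Op 9: gossip N1<->N2 -> N1.N0=(suspect,v1) N1.N1=(suspect,v1) N1.N2=(suspect,v2) | N2.N0=(suspect,v1) N2.N1=(suspect,v1) N2.N2=(suspect,v2)
Op 10: gossip N0<->N2 -> N0.N0=(suspect,v1) N0.N1=(suspect,v1) N0.N2=(suspect,v2) | N2.N0=(suspect,v1) N2.N1=(suspect,v1) N2.N2=(suspect,v2)
Op 11: gossip N2<->N0 -> N2.N0=(suspect,v1) N2.N1=(suspect,v1) N2.N2=(suspect,v2) | N0.N0=(suspect,v1) N0.N1=(suspect,v1) N0.N2=(suspect,v2)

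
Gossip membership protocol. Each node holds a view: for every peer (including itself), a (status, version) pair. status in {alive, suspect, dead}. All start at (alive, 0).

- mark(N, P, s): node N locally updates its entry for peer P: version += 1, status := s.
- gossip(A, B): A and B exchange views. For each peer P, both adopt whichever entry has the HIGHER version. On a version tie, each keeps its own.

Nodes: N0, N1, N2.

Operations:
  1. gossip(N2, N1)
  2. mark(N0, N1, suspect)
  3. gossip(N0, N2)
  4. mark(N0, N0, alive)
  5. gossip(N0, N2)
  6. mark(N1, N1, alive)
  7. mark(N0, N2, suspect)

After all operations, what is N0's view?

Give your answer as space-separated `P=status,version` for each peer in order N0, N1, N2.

Answer: N0=alive,1 N1=suspect,1 N2=suspect,1

Derivation:
Op 1: gossip N2<->N1 -> N2.N0=(alive,v0) N2.N1=(alive,v0) N2.N2=(alive,v0) | N1.N0=(alive,v0) N1.N1=(alive,v0) N1.N2=(alive,v0)
Op 2: N0 marks N1=suspect -> (suspect,v1)
Op 3: gossip N0<->N2 -> N0.N0=(alive,v0) N0.N1=(suspect,v1) N0.N2=(alive,v0) | N2.N0=(alive,v0) N2.N1=(suspect,v1) N2.N2=(alive,v0)
Op 4: N0 marks N0=alive -> (alive,v1)
Op 5: gossip N0<->N2 -> N0.N0=(alive,v1) N0.N1=(suspect,v1) N0.N2=(alive,v0) | N2.N0=(alive,v1) N2.N1=(suspect,v1) N2.N2=(alive,v0)
Op 6: N1 marks N1=alive -> (alive,v1)
Op 7: N0 marks N2=suspect -> (suspect,v1)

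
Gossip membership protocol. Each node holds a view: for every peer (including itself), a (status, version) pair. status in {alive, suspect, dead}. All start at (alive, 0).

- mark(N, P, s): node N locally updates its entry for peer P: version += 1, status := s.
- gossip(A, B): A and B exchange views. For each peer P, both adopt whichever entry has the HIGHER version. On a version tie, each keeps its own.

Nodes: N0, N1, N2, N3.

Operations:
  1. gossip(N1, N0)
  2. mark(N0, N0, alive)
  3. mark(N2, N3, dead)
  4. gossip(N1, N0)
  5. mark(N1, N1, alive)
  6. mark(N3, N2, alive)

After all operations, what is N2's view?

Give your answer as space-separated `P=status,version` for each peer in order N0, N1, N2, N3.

Op 1: gossip N1<->N0 -> N1.N0=(alive,v0) N1.N1=(alive,v0) N1.N2=(alive,v0) N1.N3=(alive,v0) | N0.N0=(alive,v0) N0.N1=(alive,v0) N0.N2=(alive,v0) N0.N3=(alive,v0)
Op 2: N0 marks N0=alive -> (alive,v1)
Op 3: N2 marks N3=dead -> (dead,v1)
Op 4: gossip N1<->N0 -> N1.N0=(alive,v1) N1.N1=(alive,v0) N1.N2=(alive,v0) N1.N3=(alive,v0) | N0.N0=(alive,v1) N0.N1=(alive,v0) N0.N2=(alive,v0) N0.N3=(alive,v0)
Op 5: N1 marks N1=alive -> (alive,v1)
Op 6: N3 marks N2=alive -> (alive,v1)

Answer: N0=alive,0 N1=alive,0 N2=alive,0 N3=dead,1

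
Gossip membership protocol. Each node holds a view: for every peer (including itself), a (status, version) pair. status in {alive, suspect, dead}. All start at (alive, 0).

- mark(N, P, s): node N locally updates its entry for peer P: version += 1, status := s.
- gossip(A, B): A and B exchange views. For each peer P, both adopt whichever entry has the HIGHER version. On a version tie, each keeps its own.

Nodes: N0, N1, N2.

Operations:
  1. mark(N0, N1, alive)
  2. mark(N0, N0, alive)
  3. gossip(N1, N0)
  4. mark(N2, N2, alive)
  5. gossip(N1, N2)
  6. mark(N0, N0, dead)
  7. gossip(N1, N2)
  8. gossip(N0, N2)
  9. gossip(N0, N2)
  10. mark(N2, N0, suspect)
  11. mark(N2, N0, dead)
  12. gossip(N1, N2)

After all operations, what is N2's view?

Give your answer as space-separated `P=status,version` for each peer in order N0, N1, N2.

Answer: N0=dead,4 N1=alive,1 N2=alive,1

Derivation:
Op 1: N0 marks N1=alive -> (alive,v1)
Op 2: N0 marks N0=alive -> (alive,v1)
Op 3: gossip N1<->N0 -> N1.N0=(alive,v1) N1.N1=(alive,v1) N1.N2=(alive,v0) | N0.N0=(alive,v1) N0.N1=(alive,v1) N0.N2=(alive,v0)
Op 4: N2 marks N2=alive -> (alive,v1)
Op 5: gossip N1<->N2 -> N1.N0=(alive,v1) N1.N1=(alive,v1) N1.N2=(alive,v1) | N2.N0=(alive,v1) N2.N1=(alive,v1) N2.N2=(alive,v1)
Op 6: N0 marks N0=dead -> (dead,v2)
Op 7: gossip N1<->N2 -> N1.N0=(alive,v1) N1.N1=(alive,v1) N1.N2=(alive,v1) | N2.N0=(alive,v1) N2.N1=(alive,v1) N2.N2=(alive,v1)
Op 8: gossip N0<->N2 -> N0.N0=(dead,v2) N0.N1=(alive,v1) N0.N2=(alive,v1) | N2.N0=(dead,v2) N2.N1=(alive,v1) N2.N2=(alive,v1)
Op 9: gossip N0<->N2 -> N0.N0=(dead,v2) N0.N1=(alive,v1) N0.N2=(alive,v1) | N2.N0=(dead,v2) N2.N1=(alive,v1) N2.N2=(alive,v1)
Op 10: N2 marks N0=suspect -> (suspect,v3)
Op 11: N2 marks N0=dead -> (dead,v4)
Op 12: gossip N1<->N2 -> N1.N0=(dead,v4) N1.N1=(alive,v1) N1.N2=(alive,v1) | N2.N0=(dead,v4) N2.N1=(alive,v1) N2.N2=(alive,v1)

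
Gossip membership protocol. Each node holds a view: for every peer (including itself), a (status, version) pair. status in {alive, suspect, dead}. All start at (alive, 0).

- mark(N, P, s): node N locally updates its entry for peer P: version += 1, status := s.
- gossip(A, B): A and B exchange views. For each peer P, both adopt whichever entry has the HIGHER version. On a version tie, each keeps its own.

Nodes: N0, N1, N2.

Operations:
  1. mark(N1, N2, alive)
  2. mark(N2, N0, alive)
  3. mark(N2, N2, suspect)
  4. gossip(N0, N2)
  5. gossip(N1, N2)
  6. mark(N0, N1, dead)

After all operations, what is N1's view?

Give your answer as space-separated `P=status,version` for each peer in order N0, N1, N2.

Op 1: N1 marks N2=alive -> (alive,v1)
Op 2: N2 marks N0=alive -> (alive,v1)
Op 3: N2 marks N2=suspect -> (suspect,v1)
Op 4: gossip N0<->N2 -> N0.N0=(alive,v1) N0.N1=(alive,v0) N0.N2=(suspect,v1) | N2.N0=(alive,v1) N2.N1=(alive,v0) N2.N2=(suspect,v1)
Op 5: gossip N1<->N2 -> N1.N0=(alive,v1) N1.N1=(alive,v0) N1.N2=(alive,v1) | N2.N0=(alive,v1) N2.N1=(alive,v0) N2.N2=(suspect,v1)
Op 6: N0 marks N1=dead -> (dead,v1)

Answer: N0=alive,1 N1=alive,0 N2=alive,1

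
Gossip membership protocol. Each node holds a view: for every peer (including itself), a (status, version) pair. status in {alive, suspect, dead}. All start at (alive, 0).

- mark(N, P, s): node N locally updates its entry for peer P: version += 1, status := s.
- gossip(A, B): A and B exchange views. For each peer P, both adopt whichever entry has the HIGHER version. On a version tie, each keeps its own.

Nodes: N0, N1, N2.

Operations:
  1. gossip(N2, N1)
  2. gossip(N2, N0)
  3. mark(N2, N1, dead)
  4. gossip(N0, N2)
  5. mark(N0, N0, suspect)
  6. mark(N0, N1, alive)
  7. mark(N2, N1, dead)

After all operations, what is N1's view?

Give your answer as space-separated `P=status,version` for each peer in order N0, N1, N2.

Answer: N0=alive,0 N1=alive,0 N2=alive,0

Derivation:
Op 1: gossip N2<->N1 -> N2.N0=(alive,v0) N2.N1=(alive,v0) N2.N2=(alive,v0) | N1.N0=(alive,v0) N1.N1=(alive,v0) N1.N2=(alive,v0)
Op 2: gossip N2<->N0 -> N2.N0=(alive,v0) N2.N1=(alive,v0) N2.N2=(alive,v0) | N0.N0=(alive,v0) N0.N1=(alive,v0) N0.N2=(alive,v0)
Op 3: N2 marks N1=dead -> (dead,v1)
Op 4: gossip N0<->N2 -> N0.N0=(alive,v0) N0.N1=(dead,v1) N0.N2=(alive,v0) | N2.N0=(alive,v0) N2.N1=(dead,v1) N2.N2=(alive,v0)
Op 5: N0 marks N0=suspect -> (suspect,v1)
Op 6: N0 marks N1=alive -> (alive,v2)
Op 7: N2 marks N1=dead -> (dead,v2)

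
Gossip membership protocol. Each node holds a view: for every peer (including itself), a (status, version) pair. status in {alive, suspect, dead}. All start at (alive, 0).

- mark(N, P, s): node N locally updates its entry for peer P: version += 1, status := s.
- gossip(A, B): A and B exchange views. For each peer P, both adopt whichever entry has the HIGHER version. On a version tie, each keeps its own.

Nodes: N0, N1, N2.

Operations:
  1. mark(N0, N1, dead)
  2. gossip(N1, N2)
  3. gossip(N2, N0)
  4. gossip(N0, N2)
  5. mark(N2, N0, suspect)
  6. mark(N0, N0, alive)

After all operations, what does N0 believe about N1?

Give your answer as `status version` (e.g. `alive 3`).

Answer: dead 1

Derivation:
Op 1: N0 marks N1=dead -> (dead,v1)
Op 2: gossip N1<->N2 -> N1.N0=(alive,v0) N1.N1=(alive,v0) N1.N2=(alive,v0) | N2.N0=(alive,v0) N2.N1=(alive,v0) N2.N2=(alive,v0)
Op 3: gossip N2<->N0 -> N2.N0=(alive,v0) N2.N1=(dead,v1) N2.N2=(alive,v0) | N0.N0=(alive,v0) N0.N1=(dead,v1) N0.N2=(alive,v0)
Op 4: gossip N0<->N2 -> N0.N0=(alive,v0) N0.N1=(dead,v1) N0.N2=(alive,v0) | N2.N0=(alive,v0) N2.N1=(dead,v1) N2.N2=(alive,v0)
Op 5: N2 marks N0=suspect -> (suspect,v1)
Op 6: N0 marks N0=alive -> (alive,v1)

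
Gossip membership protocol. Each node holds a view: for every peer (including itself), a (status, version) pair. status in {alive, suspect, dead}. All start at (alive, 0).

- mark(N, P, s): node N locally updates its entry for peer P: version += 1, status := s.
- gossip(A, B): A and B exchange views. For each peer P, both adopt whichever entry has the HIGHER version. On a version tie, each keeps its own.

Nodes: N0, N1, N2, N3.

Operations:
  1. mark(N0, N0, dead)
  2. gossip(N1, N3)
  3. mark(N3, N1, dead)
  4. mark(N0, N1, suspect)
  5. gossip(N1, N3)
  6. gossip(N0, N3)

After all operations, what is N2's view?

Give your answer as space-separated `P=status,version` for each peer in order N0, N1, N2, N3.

Answer: N0=alive,0 N1=alive,0 N2=alive,0 N3=alive,0

Derivation:
Op 1: N0 marks N0=dead -> (dead,v1)
Op 2: gossip N1<->N3 -> N1.N0=(alive,v0) N1.N1=(alive,v0) N1.N2=(alive,v0) N1.N3=(alive,v0) | N3.N0=(alive,v0) N3.N1=(alive,v0) N3.N2=(alive,v0) N3.N3=(alive,v0)
Op 3: N3 marks N1=dead -> (dead,v1)
Op 4: N0 marks N1=suspect -> (suspect,v1)
Op 5: gossip N1<->N3 -> N1.N0=(alive,v0) N1.N1=(dead,v1) N1.N2=(alive,v0) N1.N3=(alive,v0) | N3.N0=(alive,v0) N3.N1=(dead,v1) N3.N2=(alive,v0) N3.N3=(alive,v0)
Op 6: gossip N0<->N3 -> N0.N0=(dead,v1) N0.N1=(suspect,v1) N0.N2=(alive,v0) N0.N3=(alive,v0) | N3.N0=(dead,v1) N3.N1=(dead,v1) N3.N2=(alive,v0) N3.N3=(alive,v0)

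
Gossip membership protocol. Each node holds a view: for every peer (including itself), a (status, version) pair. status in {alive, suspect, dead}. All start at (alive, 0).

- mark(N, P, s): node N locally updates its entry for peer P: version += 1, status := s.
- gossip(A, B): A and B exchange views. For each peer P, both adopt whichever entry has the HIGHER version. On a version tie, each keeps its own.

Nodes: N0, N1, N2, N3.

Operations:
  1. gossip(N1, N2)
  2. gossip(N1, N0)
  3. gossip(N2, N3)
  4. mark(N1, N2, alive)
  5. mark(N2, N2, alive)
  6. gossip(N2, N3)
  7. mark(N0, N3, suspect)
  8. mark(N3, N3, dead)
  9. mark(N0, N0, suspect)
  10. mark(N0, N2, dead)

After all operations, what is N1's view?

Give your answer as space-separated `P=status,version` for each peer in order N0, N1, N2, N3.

Op 1: gossip N1<->N2 -> N1.N0=(alive,v0) N1.N1=(alive,v0) N1.N2=(alive,v0) N1.N3=(alive,v0) | N2.N0=(alive,v0) N2.N1=(alive,v0) N2.N2=(alive,v0) N2.N3=(alive,v0)
Op 2: gossip N1<->N0 -> N1.N0=(alive,v0) N1.N1=(alive,v0) N1.N2=(alive,v0) N1.N3=(alive,v0) | N0.N0=(alive,v0) N0.N1=(alive,v0) N0.N2=(alive,v0) N0.N3=(alive,v0)
Op 3: gossip N2<->N3 -> N2.N0=(alive,v0) N2.N1=(alive,v0) N2.N2=(alive,v0) N2.N3=(alive,v0) | N3.N0=(alive,v0) N3.N1=(alive,v0) N3.N2=(alive,v0) N3.N3=(alive,v0)
Op 4: N1 marks N2=alive -> (alive,v1)
Op 5: N2 marks N2=alive -> (alive,v1)
Op 6: gossip N2<->N3 -> N2.N0=(alive,v0) N2.N1=(alive,v0) N2.N2=(alive,v1) N2.N3=(alive,v0) | N3.N0=(alive,v0) N3.N1=(alive,v0) N3.N2=(alive,v1) N3.N3=(alive,v0)
Op 7: N0 marks N3=suspect -> (suspect,v1)
Op 8: N3 marks N3=dead -> (dead,v1)
Op 9: N0 marks N0=suspect -> (suspect,v1)
Op 10: N0 marks N2=dead -> (dead,v1)

Answer: N0=alive,0 N1=alive,0 N2=alive,1 N3=alive,0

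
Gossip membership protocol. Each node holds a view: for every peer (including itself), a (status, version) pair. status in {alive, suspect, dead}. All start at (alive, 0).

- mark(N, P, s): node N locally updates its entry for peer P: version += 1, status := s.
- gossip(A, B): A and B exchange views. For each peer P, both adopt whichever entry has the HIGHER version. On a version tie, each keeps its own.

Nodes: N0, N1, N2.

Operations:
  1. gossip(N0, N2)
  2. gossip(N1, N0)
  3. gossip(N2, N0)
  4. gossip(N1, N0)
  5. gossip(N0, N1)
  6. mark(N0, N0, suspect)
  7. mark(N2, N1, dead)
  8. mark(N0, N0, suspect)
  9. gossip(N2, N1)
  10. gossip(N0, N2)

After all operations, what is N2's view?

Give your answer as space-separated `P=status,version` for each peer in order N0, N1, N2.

Answer: N0=suspect,2 N1=dead,1 N2=alive,0

Derivation:
Op 1: gossip N0<->N2 -> N0.N0=(alive,v0) N0.N1=(alive,v0) N0.N2=(alive,v0) | N2.N0=(alive,v0) N2.N1=(alive,v0) N2.N2=(alive,v0)
Op 2: gossip N1<->N0 -> N1.N0=(alive,v0) N1.N1=(alive,v0) N1.N2=(alive,v0) | N0.N0=(alive,v0) N0.N1=(alive,v0) N0.N2=(alive,v0)
Op 3: gossip N2<->N0 -> N2.N0=(alive,v0) N2.N1=(alive,v0) N2.N2=(alive,v0) | N0.N0=(alive,v0) N0.N1=(alive,v0) N0.N2=(alive,v0)
Op 4: gossip N1<->N0 -> N1.N0=(alive,v0) N1.N1=(alive,v0) N1.N2=(alive,v0) | N0.N0=(alive,v0) N0.N1=(alive,v0) N0.N2=(alive,v0)
Op 5: gossip N0<->N1 -> N0.N0=(alive,v0) N0.N1=(alive,v0) N0.N2=(alive,v0) | N1.N0=(alive,v0) N1.N1=(alive,v0) N1.N2=(alive,v0)
Op 6: N0 marks N0=suspect -> (suspect,v1)
Op 7: N2 marks N1=dead -> (dead,v1)
Op 8: N0 marks N0=suspect -> (suspect,v2)
Op 9: gossip N2<->N1 -> N2.N0=(alive,v0) N2.N1=(dead,v1) N2.N2=(alive,v0) | N1.N0=(alive,v0) N1.N1=(dead,v1) N1.N2=(alive,v0)
Op 10: gossip N0<->N2 -> N0.N0=(suspect,v2) N0.N1=(dead,v1) N0.N2=(alive,v0) | N2.N0=(suspect,v2) N2.N1=(dead,v1) N2.N2=(alive,v0)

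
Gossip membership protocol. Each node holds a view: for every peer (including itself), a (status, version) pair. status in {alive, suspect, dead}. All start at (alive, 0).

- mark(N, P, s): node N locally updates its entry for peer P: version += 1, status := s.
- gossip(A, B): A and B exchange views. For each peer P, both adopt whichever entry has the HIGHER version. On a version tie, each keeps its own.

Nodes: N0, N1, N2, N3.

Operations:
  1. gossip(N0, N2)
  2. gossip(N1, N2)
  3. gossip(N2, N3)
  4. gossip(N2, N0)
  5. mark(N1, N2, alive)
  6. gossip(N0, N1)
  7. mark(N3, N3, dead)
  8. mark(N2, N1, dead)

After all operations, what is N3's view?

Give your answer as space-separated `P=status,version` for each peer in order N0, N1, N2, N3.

Op 1: gossip N0<->N2 -> N0.N0=(alive,v0) N0.N1=(alive,v0) N0.N2=(alive,v0) N0.N3=(alive,v0) | N2.N0=(alive,v0) N2.N1=(alive,v0) N2.N2=(alive,v0) N2.N3=(alive,v0)
Op 2: gossip N1<->N2 -> N1.N0=(alive,v0) N1.N1=(alive,v0) N1.N2=(alive,v0) N1.N3=(alive,v0) | N2.N0=(alive,v0) N2.N1=(alive,v0) N2.N2=(alive,v0) N2.N3=(alive,v0)
Op 3: gossip N2<->N3 -> N2.N0=(alive,v0) N2.N1=(alive,v0) N2.N2=(alive,v0) N2.N3=(alive,v0) | N3.N0=(alive,v0) N3.N1=(alive,v0) N3.N2=(alive,v0) N3.N3=(alive,v0)
Op 4: gossip N2<->N0 -> N2.N0=(alive,v0) N2.N1=(alive,v0) N2.N2=(alive,v0) N2.N3=(alive,v0) | N0.N0=(alive,v0) N0.N1=(alive,v0) N0.N2=(alive,v0) N0.N3=(alive,v0)
Op 5: N1 marks N2=alive -> (alive,v1)
Op 6: gossip N0<->N1 -> N0.N0=(alive,v0) N0.N1=(alive,v0) N0.N2=(alive,v1) N0.N3=(alive,v0) | N1.N0=(alive,v0) N1.N1=(alive,v0) N1.N2=(alive,v1) N1.N3=(alive,v0)
Op 7: N3 marks N3=dead -> (dead,v1)
Op 8: N2 marks N1=dead -> (dead,v1)

Answer: N0=alive,0 N1=alive,0 N2=alive,0 N3=dead,1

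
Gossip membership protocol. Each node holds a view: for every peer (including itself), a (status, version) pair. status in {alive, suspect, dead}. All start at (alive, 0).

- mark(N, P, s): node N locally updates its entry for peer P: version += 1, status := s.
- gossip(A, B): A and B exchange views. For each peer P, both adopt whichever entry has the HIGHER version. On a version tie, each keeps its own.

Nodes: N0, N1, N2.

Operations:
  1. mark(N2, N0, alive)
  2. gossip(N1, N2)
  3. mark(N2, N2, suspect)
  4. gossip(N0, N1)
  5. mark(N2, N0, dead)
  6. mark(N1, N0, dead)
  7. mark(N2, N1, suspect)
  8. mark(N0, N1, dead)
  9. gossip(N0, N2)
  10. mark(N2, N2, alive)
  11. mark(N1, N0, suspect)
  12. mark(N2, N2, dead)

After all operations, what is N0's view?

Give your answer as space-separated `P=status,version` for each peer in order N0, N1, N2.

Op 1: N2 marks N0=alive -> (alive,v1)
Op 2: gossip N1<->N2 -> N1.N0=(alive,v1) N1.N1=(alive,v0) N1.N2=(alive,v0) | N2.N0=(alive,v1) N2.N1=(alive,v0) N2.N2=(alive,v0)
Op 3: N2 marks N2=suspect -> (suspect,v1)
Op 4: gossip N0<->N1 -> N0.N0=(alive,v1) N0.N1=(alive,v0) N0.N2=(alive,v0) | N1.N0=(alive,v1) N1.N1=(alive,v0) N1.N2=(alive,v0)
Op 5: N2 marks N0=dead -> (dead,v2)
Op 6: N1 marks N0=dead -> (dead,v2)
Op 7: N2 marks N1=suspect -> (suspect,v1)
Op 8: N0 marks N1=dead -> (dead,v1)
Op 9: gossip N0<->N2 -> N0.N0=(dead,v2) N0.N1=(dead,v1) N0.N2=(suspect,v1) | N2.N0=(dead,v2) N2.N1=(suspect,v1) N2.N2=(suspect,v1)
Op 10: N2 marks N2=alive -> (alive,v2)
Op 11: N1 marks N0=suspect -> (suspect,v3)
Op 12: N2 marks N2=dead -> (dead,v3)

Answer: N0=dead,2 N1=dead,1 N2=suspect,1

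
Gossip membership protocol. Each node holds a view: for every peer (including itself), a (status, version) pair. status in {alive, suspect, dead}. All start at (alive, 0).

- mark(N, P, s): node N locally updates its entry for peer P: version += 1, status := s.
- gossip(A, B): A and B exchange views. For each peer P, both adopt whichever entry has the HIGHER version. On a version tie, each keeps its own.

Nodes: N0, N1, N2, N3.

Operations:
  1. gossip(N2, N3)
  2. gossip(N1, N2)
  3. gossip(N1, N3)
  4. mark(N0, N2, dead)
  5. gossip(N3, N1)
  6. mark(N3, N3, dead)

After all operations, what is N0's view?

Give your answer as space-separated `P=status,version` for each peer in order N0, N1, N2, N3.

Answer: N0=alive,0 N1=alive,0 N2=dead,1 N3=alive,0

Derivation:
Op 1: gossip N2<->N3 -> N2.N0=(alive,v0) N2.N1=(alive,v0) N2.N2=(alive,v0) N2.N3=(alive,v0) | N3.N0=(alive,v0) N3.N1=(alive,v0) N3.N2=(alive,v0) N3.N3=(alive,v0)
Op 2: gossip N1<->N2 -> N1.N0=(alive,v0) N1.N1=(alive,v0) N1.N2=(alive,v0) N1.N3=(alive,v0) | N2.N0=(alive,v0) N2.N1=(alive,v0) N2.N2=(alive,v0) N2.N3=(alive,v0)
Op 3: gossip N1<->N3 -> N1.N0=(alive,v0) N1.N1=(alive,v0) N1.N2=(alive,v0) N1.N3=(alive,v0) | N3.N0=(alive,v0) N3.N1=(alive,v0) N3.N2=(alive,v0) N3.N3=(alive,v0)
Op 4: N0 marks N2=dead -> (dead,v1)
Op 5: gossip N3<->N1 -> N3.N0=(alive,v0) N3.N1=(alive,v0) N3.N2=(alive,v0) N3.N3=(alive,v0) | N1.N0=(alive,v0) N1.N1=(alive,v0) N1.N2=(alive,v0) N1.N3=(alive,v0)
Op 6: N3 marks N3=dead -> (dead,v1)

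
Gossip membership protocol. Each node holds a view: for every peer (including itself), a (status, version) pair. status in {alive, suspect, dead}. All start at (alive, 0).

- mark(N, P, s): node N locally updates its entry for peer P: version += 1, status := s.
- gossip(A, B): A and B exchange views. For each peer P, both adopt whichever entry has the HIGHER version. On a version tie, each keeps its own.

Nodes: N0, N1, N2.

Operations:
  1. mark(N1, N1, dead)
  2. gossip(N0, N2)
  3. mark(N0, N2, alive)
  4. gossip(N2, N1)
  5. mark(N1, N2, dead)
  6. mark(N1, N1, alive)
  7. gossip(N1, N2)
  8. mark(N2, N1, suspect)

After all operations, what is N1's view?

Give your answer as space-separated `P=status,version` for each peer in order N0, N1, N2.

Op 1: N1 marks N1=dead -> (dead,v1)
Op 2: gossip N0<->N2 -> N0.N0=(alive,v0) N0.N1=(alive,v0) N0.N2=(alive,v0) | N2.N0=(alive,v0) N2.N1=(alive,v0) N2.N2=(alive,v0)
Op 3: N0 marks N2=alive -> (alive,v1)
Op 4: gossip N2<->N1 -> N2.N0=(alive,v0) N2.N1=(dead,v1) N2.N2=(alive,v0) | N1.N0=(alive,v0) N1.N1=(dead,v1) N1.N2=(alive,v0)
Op 5: N1 marks N2=dead -> (dead,v1)
Op 6: N1 marks N1=alive -> (alive,v2)
Op 7: gossip N1<->N2 -> N1.N0=(alive,v0) N1.N1=(alive,v2) N1.N2=(dead,v1) | N2.N0=(alive,v0) N2.N1=(alive,v2) N2.N2=(dead,v1)
Op 8: N2 marks N1=suspect -> (suspect,v3)

Answer: N0=alive,0 N1=alive,2 N2=dead,1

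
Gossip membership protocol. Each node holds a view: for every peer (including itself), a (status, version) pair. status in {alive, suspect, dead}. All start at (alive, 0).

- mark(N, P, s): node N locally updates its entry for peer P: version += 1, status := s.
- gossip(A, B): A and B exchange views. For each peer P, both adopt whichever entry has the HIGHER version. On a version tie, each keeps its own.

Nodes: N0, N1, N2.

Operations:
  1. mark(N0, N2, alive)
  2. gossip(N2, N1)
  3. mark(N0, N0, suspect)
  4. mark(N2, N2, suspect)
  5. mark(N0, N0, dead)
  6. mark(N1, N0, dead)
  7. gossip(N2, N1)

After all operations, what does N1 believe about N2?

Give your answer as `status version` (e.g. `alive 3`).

Op 1: N0 marks N2=alive -> (alive,v1)
Op 2: gossip N2<->N1 -> N2.N0=(alive,v0) N2.N1=(alive,v0) N2.N2=(alive,v0) | N1.N0=(alive,v0) N1.N1=(alive,v0) N1.N2=(alive,v0)
Op 3: N0 marks N0=suspect -> (suspect,v1)
Op 4: N2 marks N2=suspect -> (suspect,v1)
Op 5: N0 marks N0=dead -> (dead,v2)
Op 6: N1 marks N0=dead -> (dead,v1)
Op 7: gossip N2<->N1 -> N2.N0=(dead,v1) N2.N1=(alive,v0) N2.N2=(suspect,v1) | N1.N0=(dead,v1) N1.N1=(alive,v0) N1.N2=(suspect,v1)

Answer: suspect 1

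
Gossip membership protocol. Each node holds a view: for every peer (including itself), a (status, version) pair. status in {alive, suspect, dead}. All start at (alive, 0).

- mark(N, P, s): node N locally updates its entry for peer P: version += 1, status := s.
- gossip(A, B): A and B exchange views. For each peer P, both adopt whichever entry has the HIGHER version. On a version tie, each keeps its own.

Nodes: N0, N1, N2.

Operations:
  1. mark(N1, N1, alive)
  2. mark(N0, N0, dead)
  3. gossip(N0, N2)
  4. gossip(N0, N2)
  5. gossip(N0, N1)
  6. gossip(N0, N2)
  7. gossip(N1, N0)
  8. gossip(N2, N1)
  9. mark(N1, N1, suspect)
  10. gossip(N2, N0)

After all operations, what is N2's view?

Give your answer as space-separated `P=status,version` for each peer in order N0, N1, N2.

Answer: N0=dead,1 N1=alive,1 N2=alive,0

Derivation:
Op 1: N1 marks N1=alive -> (alive,v1)
Op 2: N0 marks N0=dead -> (dead,v1)
Op 3: gossip N0<->N2 -> N0.N0=(dead,v1) N0.N1=(alive,v0) N0.N2=(alive,v0) | N2.N0=(dead,v1) N2.N1=(alive,v0) N2.N2=(alive,v0)
Op 4: gossip N0<->N2 -> N0.N0=(dead,v1) N0.N1=(alive,v0) N0.N2=(alive,v0) | N2.N0=(dead,v1) N2.N1=(alive,v0) N2.N2=(alive,v0)
Op 5: gossip N0<->N1 -> N0.N0=(dead,v1) N0.N1=(alive,v1) N0.N2=(alive,v0) | N1.N0=(dead,v1) N1.N1=(alive,v1) N1.N2=(alive,v0)
Op 6: gossip N0<->N2 -> N0.N0=(dead,v1) N0.N1=(alive,v1) N0.N2=(alive,v0) | N2.N0=(dead,v1) N2.N1=(alive,v1) N2.N2=(alive,v0)
Op 7: gossip N1<->N0 -> N1.N0=(dead,v1) N1.N1=(alive,v1) N1.N2=(alive,v0) | N0.N0=(dead,v1) N0.N1=(alive,v1) N0.N2=(alive,v0)
Op 8: gossip N2<->N1 -> N2.N0=(dead,v1) N2.N1=(alive,v1) N2.N2=(alive,v0) | N1.N0=(dead,v1) N1.N1=(alive,v1) N1.N2=(alive,v0)
Op 9: N1 marks N1=suspect -> (suspect,v2)
Op 10: gossip N2<->N0 -> N2.N0=(dead,v1) N2.N1=(alive,v1) N2.N2=(alive,v0) | N0.N0=(dead,v1) N0.N1=(alive,v1) N0.N2=(alive,v0)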